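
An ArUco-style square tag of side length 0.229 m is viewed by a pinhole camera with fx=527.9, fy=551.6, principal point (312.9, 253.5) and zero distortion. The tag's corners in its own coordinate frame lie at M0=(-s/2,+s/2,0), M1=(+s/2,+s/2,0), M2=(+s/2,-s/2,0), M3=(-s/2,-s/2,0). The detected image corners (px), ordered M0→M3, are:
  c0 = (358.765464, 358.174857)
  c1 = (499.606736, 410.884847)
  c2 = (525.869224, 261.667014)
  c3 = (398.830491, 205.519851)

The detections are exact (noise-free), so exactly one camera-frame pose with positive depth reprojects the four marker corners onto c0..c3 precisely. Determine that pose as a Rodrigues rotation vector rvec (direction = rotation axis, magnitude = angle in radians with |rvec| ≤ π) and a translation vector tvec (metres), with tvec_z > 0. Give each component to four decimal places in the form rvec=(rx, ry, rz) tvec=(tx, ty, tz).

Intrinsics K: fx=527.9, fy=551.6, cx=312.9, cy=253.5
Marker side s = 0.229 m; corners in marker frame (Z=0):
  M0 = (-0.1145, +0.1145, 0)
  M1 = (+0.1145, +0.1145, 0)
  M2 = (+0.1145, -0.1145, 0)
  M3 = (-0.1145, -0.1145, 0)
Detected image corners:
  c0 = (358.765464, 358.174857) px
  c1 = (499.606736, 410.884847) px
  c2 = (525.869224, 261.667014) px
  c3 = (398.830491, 205.519851) px
Planar DLT: solve 8×8 A·h = b for H (H[2,2]=1):
  H  [+690.64494 -318.06822 +448.35177]
  H  [+312.27105 +538.21252 +306.43586]
  H  [+0.24026 -0.39051 +1.00000]
B = K⁻¹H; ‖b₁‖=1.274621, ‖b₂‖=1.274621; λ = 2/(‖b₁‖+‖b₂‖) = 0.784547, sign → tz>0 ⇒ λ=+0.784547
r₁ = λ·B[:,0] = (+0.91469,+0.35752,+0.18850); r₂ = λ·B[:,1] = (-0.29111,+0.90631,-0.30637)
r₃ = r₁×r₂ = (-0.28037,+0.22536,+0.93306); SVD([r₁ r₂ r₃]) → R = UVᵀ:
  R  [+0.91469 -0.29111 -0.28037]
  R  [+0.35752 +0.90631 +0.22536]
  R  [+0.18850 -0.30637 +0.93306]
t = (+0.20130, +0.07529, +0.78455) m
tr R = 2.754053; θ = arccos((tr R − 1)/2) = 0.501158 rad = 28.714°
axis k = ((R−Rᵀ)₃₂, (R−Rᵀ)₁₃, (R−Rᵀ)₂₁) / (2 sinθ) = (-0.553384, -0.487956, +0.675029)
rvec = θ·k = (-0.277333, -0.244543, +0.338296)

rvec=(-0.2773, -0.2445, 0.3383) tvec=(0.2013, 0.0753, 0.7845)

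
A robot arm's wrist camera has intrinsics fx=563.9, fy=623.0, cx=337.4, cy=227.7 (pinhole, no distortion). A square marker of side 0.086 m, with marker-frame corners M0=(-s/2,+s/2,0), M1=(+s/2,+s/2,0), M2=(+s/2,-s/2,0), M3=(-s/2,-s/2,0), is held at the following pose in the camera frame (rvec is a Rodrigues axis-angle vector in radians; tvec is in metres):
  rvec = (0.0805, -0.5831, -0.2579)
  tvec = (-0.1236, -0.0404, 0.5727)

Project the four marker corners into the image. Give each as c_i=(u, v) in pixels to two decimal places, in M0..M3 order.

Intrinsics K: fx=563.9, fy=623.0, cx=337.4, cy=227.7
Marker side s = 0.086 m; corners in marker frame (Z=0):
  M0 = (-0.0430, +0.0430, 0)
  M1 = (+0.0430, +0.0430, 0)
  M2 = (+0.0430, -0.0430, 0)
  M3 = (-0.0430, -0.0430, 0)
rvec = (0.0805, -0.5831, -0.2579), |rvec| = θ = 0.64265 rad = 36.821°
Rodrigues: sinθ=0.59932, 1−cosθ=0.19949; R = I + sinθ·[k]× + (1−cosθ)·[k]×²:
    [+0.80364 +0.21784 -0.55381]
    [-0.26318 +0.96474 -0.00243]
    [+0.53376 +0.14771 +0.83264]
t = (-0.1236, -0.0404, 0.5727) m
M0: Pc = R·M0+t = (-0.14879, +0.01240, +0.55610); u = 563.9·(-0.14879)/0.55610 + 337.4 = 186.5235, v = 623.0·(+0.01240)/0.55610 + 227.7 = 241.5927
M1: Pc = R·M1+t = (-0.07968, -0.01023, +0.60200); u = 563.9·(-0.07968)/0.60200 + 337.4 = 262.7666, v = 623.0·(-0.01023)/0.60200 + 227.7 = 217.1101
M2: Pc = R·M2+t = (-0.09841, -0.09320, +0.58930); u = 563.9·(-0.09841)/0.58930 + 337.4 = 243.2312, v = 623.0·(-0.09320)/0.58930 + 227.7 = 129.1693
M3: Pc = R·M3+t = (-0.16752, -0.07057, +0.54340); u = 563.9·(-0.16752)/0.54340 + 337.4 = 163.5555, v = 623.0·(-0.07057)/0.54340 + 227.7 = 146.7955

c0=(186.52, 241.59) c1=(262.77, 217.11) c2=(243.23, 129.17) c3=(163.56, 146.80)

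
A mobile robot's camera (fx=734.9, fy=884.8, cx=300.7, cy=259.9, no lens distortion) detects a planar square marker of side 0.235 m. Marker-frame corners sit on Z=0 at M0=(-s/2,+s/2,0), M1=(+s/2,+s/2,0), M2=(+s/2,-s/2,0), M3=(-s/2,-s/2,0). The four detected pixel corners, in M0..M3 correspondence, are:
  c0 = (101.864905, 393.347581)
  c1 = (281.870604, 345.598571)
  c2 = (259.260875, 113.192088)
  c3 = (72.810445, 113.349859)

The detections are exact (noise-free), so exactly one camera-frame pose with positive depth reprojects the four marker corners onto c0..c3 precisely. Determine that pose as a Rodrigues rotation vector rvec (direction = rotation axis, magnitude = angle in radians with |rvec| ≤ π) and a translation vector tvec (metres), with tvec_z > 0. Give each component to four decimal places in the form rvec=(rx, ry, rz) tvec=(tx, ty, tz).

Intrinsics K: fx=734.9, fy=884.8, cx=300.7, cy=259.9
Marker side s = 0.235 m; corners in marker frame (Z=0):
  M0 = (-0.1175, +0.1175, 0)
  M1 = (+0.1175, +0.1175, 0)
  M2 = (+0.1175, -0.1175, 0)
  M3 = (-0.1175, -0.1175, 0)
Detected image corners:
  c0 = (101.864905, 393.347581) px
  c1 = (281.870604, 345.598571) px
  c2 = (259.260875, 113.192088) px
  c3 = (72.810445, 113.349859) px
Planar DLT: solve 8×8 A·h = b for H (H[2,2]=1):
  H  [+921.71749 +115.39736 +187.55591]
  H  [+89.26670 +1089.88333 +240.82267]
  H  [+0.79398 +0.03774 +1.00000]
B = K⁻¹H; ‖b₁‖=1.229463, ‖b₂‖=1.229463; λ = 2/(‖b₁‖+‖b₂‖) = 0.813363, sign → tz>0 ⇒ λ=+0.813363
r₁ = λ·B[:,0] = (+0.75589,-0.10764,+0.64580); r₂ = λ·B[:,1] = (+0.11516,+0.99287,+0.03069)
r₃ = r₁×r₂ = (-0.64450,+0.05117,+0.76289); SVD([r₁ r₂ r₃]) → R = UVᵀ:
  R  [+0.75589 +0.11516 -0.64450]
  R  [-0.10764 +0.99287 +0.05117]
  R  [+0.64580 +0.03069 +0.76289]
t = (-0.12522, -0.01754, +0.81336) m
tr R = 2.511652; θ = arccos((tr R − 1)/2) = 0.713882 rad = 40.902°
axis k = ((R−Rᵀ)₃₂, (R−Rᵀ)₁₃, (R−Rᵀ)₂₁) / (2 sinθ) = (-0.015637, -0.985297, -0.170132)
rvec = θ·k = (-0.011163, -0.703386, -0.121454)

rvec=(-0.0112, -0.7034, -0.1215) tvec=(-0.1252, -0.0175, 0.8134)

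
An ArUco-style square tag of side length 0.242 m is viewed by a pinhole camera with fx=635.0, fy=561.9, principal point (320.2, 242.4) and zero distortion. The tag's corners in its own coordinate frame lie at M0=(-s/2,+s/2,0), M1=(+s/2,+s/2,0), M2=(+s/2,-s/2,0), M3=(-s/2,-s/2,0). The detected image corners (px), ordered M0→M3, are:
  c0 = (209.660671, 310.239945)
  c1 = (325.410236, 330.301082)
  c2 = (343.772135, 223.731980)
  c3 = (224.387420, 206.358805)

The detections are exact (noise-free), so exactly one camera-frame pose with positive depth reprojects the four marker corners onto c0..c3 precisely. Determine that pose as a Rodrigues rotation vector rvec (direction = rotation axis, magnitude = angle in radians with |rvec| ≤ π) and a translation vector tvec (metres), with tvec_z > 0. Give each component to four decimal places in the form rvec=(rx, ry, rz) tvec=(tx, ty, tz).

rvec=(0.1268, 0.1693, 0.1574) tvec=(-0.0899, 0.0578, 1.2582)

Intrinsics K: fx=635.0, fy=561.9, cx=320.2, cy=242.4
Marker side s = 0.242 m; corners in marker frame (Z=0):
  M0 = (-0.1210, +0.1210, 0)
  M1 = (+0.1210, +0.1210, 0)
  M2 = (+0.1210, -0.1210, 0)
  M3 = (-0.1210, -0.1210, 0)
Detected image corners:
  c0 = (209.660671, 310.239945) px
  c1 = (325.410236, 330.301082) px
  c2 = (343.772135, 223.731980) px
  c3 = (224.387420, 206.358805) px
Planar DLT: solve 8×8 A·h = b for H (H[2,2]=1):
  H  [+451.19676 -37.86936 +274.80718]
  H  [+43.91983 +464.21459 +268.21750]
  H  [-0.12515 +0.11016 +1.00000]
B = K⁻¹H; ‖b₁‖=0.794775, ‖b₂‖=0.794775; λ = 2/(‖b₁‖+‖b₂‖) = 1.258217, sign → tz>0 ⇒ λ=+1.258217
r₁ = λ·B[:,0] = (+0.97342,+0.16628,-0.15747); r₂ = λ·B[:,1] = (-0.14493,+0.97969,+0.13860)
r₃ = r₁×r₂ = (+0.17732,-0.11210,+0.97775); SVD([r₁ r₂ r₃]) → R = UVᵀ:
  R  [+0.97342 -0.14493 +0.17732]
  R  [+0.16628 +0.97969 -0.11210]
  R  [-0.15747 +0.13860 +0.97775]
t = (-0.08994, +0.05781, +1.25822) m
tr R = 2.930861; θ = arccos((tr R − 1)/2) = 0.263706 rad = 15.109°
axis k = ((R−Rᵀ)₃₂, (R−Rᵀ)₁₃, (R−Rᵀ)₂₁) / (2 sinθ) = (+0.480887, +0.642183, +0.596950)
rvec = θ·k = (+0.126813, +0.169347, +0.157419)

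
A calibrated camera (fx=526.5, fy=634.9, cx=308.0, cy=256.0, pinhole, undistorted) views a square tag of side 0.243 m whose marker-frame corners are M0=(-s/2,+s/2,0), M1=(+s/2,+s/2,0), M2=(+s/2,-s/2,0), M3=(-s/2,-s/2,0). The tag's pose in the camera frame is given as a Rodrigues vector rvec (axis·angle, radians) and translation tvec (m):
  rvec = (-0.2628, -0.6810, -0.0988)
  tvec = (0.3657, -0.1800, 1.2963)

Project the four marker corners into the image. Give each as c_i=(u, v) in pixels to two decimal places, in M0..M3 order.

c0=(437.20, 222.76) c1=(495.88, 226.03) c2=(473.04, 120.95) c3=(413.91, 104.81)

Intrinsics K: fx=526.5, fy=634.9, cx=308.0, cy=256.0
Marker side s = 0.243 m; corners in marker frame (Z=0):
  M0 = (-0.1215, +0.1215, 0)
  M1 = (+0.1215, +0.1215, 0)
  M2 = (+0.1215, -0.1215, 0)
  M3 = (-0.1215, -0.1215, 0)
rvec = (-0.2628, -0.6810, -0.0988), |rvec| = θ = 0.73660 rad = 42.204°
Rodrigues: sinθ=0.67178, 1−cosθ=0.25925; R = I + sinθ·[k]× + (1−cosθ)·[k]×²:
    [+0.77375 +0.17561 -0.60866]
    [-0.00459 +0.96234 +0.27182]
    [+0.63347 -0.20752 +0.74542]
t = (0.3657, -0.1800, 1.2963) m
M0: Pc = R·M0+t = (+0.29303, -0.06252, +1.19412); u = 526.5·(+0.29303)/1.19412 + 308.0 = 437.1984, v = 634.9·(-0.06252)/1.19412 + 256.0 = 222.7600
M1: Pc = R·M1+t = (+0.48105, -0.06363, +1.34805); u = 526.5·(+0.48105)/1.34805 + 308.0 = 495.8798, v = 634.9·(-0.06363)/1.34805 + 256.0 = 226.0298
M2: Pc = R·M2+t = (+0.43837, -0.29748, +1.39848); u = 526.5·(+0.43837)/1.39848 + 308.0 = 473.0389, v = 634.9·(-0.29748)/1.39848 + 256.0 = 120.9452
M3: Pc = R·M3+t = (+0.25035, -0.29637, +1.24455); u = 526.5·(+0.25035)/1.24455 + 308.0 = 413.9102, v = 634.9·(-0.29637)/1.24455 + 256.0 = 104.8104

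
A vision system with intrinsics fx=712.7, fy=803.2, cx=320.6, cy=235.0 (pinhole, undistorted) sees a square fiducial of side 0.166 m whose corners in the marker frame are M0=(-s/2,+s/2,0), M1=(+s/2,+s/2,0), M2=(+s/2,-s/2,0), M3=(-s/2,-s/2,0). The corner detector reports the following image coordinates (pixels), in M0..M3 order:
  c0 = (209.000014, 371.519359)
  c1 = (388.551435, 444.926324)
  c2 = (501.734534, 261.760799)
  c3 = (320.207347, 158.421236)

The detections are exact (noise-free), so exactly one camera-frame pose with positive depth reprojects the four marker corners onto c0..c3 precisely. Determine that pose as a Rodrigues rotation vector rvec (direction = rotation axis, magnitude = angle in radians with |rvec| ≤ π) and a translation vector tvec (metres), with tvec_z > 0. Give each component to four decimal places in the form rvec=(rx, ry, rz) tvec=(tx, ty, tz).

Intrinsics K: fx=712.7, fy=803.2, cx=320.6, cy=235.0
Marker side s = 0.166 m; corners in marker frame (Z=0):
  M0 = (-0.0830, +0.0830, 0)
  M1 = (+0.0830, +0.0830, 0)
  M2 = (+0.0830, -0.0830, 0)
  M3 = (-0.0830, -0.0830, 0)
Detected image corners:
  c0 = (209.000014, 371.519359) px
  c1 = (388.551435, 444.926324) px
  c2 = (501.734534, 261.760799) px
  c3 = (320.207347, 158.421236) px
Planar DLT: solve 8×8 A·h = b for H (H[2,2]=1):
  H  [+1332.04415 -500.75115 +357.73752]
  H  [+741.84763 +1341.26535 +315.75137]
  H  [+0.68955 +0.49444 +1.00000]
B = K⁻¹H; ‖b₁‖=1.851082, ‖b₂‖=1.851083; λ = 2/(‖b₁‖+‖b₂‖) = 0.540224, sign → tz>0 ⇒ λ=+0.540224
r₁ = λ·B[:,0] = (+0.84212,+0.38997,+0.37251); r₂ = λ·B[:,1] = (-0.49972,+0.82397,+0.26711)
r₃ = r₁×r₂ = (-0.20277,-0.41109,+0.88876); SVD([r₁ r₂ r₃]) → R = UVᵀ:
  R  [+0.84212 -0.49972 -0.20277]
  R  [+0.38997 +0.82397 -0.41109]
  R  [+0.37251 +0.26711 +0.88876]
t = (+0.02815, +0.05431, +0.54022) m
tr R = 2.554843; θ = arccos((tr R − 1)/2) = 0.680240 rad = 38.975°
axis k = ((R−Rᵀ)₃₂, (R−Rᵀ)₁₃, (R−Rᵀ)₂₁) / (2 sinθ) = (+0.539127, -0.457315, +0.707252)
rvec = θ·k = (+0.366736, -0.311084, +0.481101)

rvec=(0.3667, -0.3111, 0.4811) tvec=(0.0282, 0.0543, 0.5402)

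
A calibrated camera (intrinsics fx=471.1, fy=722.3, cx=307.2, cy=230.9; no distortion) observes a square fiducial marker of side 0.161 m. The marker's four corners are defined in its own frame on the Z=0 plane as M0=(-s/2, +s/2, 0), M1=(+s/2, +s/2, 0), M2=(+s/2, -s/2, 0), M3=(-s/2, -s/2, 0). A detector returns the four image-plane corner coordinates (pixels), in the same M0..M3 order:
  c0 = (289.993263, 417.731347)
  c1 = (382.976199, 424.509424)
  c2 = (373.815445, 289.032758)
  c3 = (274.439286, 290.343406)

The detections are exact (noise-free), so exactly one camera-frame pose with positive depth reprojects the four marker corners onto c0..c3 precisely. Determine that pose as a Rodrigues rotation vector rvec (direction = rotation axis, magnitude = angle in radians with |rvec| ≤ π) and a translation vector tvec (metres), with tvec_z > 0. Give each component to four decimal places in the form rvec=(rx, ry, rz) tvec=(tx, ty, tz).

Intrinsics K: fx=471.1, fy=722.3, cx=307.2, cy=230.9
Marker side s = 0.161 m; corners in marker frame (Z=0):
  M0 = (-0.0805, +0.0805, 0)
  M1 = (+0.0805, +0.0805, 0)
  M2 = (+0.0805, -0.0805, 0)
  M3 = (-0.0805, -0.0805, 0)
Detected image corners:
  c0 = (289.993263, 417.731347) px
  c1 = (382.976199, 424.509424) px
  c2 = (373.815445, 289.032758) px
  c3 = (274.439286, 290.343406) px
Planar DLT: solve 8×8 A·h = b for H (H[2,2]=1):
  H  [+467.20492 +230.38414 +329.01936]
  H  [-121.36260 +980.18715 +357.81161]
  H  [-0.39189 +0.46322 +1.00000]
B = K⁻¹H; ‖b₁‖=1.308094, ‖b₂‖=1.308094; λ = 2/(‖b₁‖+‖b₂‖) = 0.764471, sign → tz>0 ⇒ λ=+0.764471
r₁ = λ·B[:,0] = (+0.95351,-0.03268,-0.29959); r₂ = λ·B[:,1] = (+0.14294,+0.92421,+0.35412)
r₃ = r₁×r₂ = (+0.26531,-0.38048,+0.88592); SVD([r₁ r₂ r₃]) → R = UVᵀ:
  R  [+0.95351 +0.14294 +0.26531]
  R  [-0.03268 +0.92421 -0.38048]
  R  [-0.29959 +0.35412 +0.88592]
t = (+0.03541, +0.13432, +0.76447) m
tr R = 2.763639; θ = arccos((tr R − 1)/2) = 0.491090 rad = 28.137°
axis k = ((R−Rᵀ)₃₂, (R−Rᵀ)₁₃, (R−Rᵀ)₂₁) / (2 sinθ) = (+0.778852, +0.598933, -0.186195)
rvec = θ·k = (+0.382486, +0.294130, -0.091438)

rvec=(0.3825, 0.2941, -0.0914) tvec=(0.0354, 0.1343, 0.7645)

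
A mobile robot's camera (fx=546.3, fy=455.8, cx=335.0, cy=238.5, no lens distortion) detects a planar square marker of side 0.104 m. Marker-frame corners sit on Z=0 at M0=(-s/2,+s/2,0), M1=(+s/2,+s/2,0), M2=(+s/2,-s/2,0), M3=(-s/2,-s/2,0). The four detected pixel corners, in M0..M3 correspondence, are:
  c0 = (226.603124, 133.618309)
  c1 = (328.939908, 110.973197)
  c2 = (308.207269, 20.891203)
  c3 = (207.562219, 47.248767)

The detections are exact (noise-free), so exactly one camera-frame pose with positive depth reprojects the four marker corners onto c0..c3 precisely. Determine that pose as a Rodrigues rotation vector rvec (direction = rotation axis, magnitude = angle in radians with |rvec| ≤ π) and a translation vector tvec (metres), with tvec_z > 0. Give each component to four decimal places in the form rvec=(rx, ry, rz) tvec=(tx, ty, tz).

rvec=(-0.0187, 0.2266, -0.1917) tvec=(-0.0651, -0.1828, 0.5201)

Intrinsics K: fx=546.3, fy=455.8, cx=335.0, cy=238.5
Marker side s = 0.104 m; corners in marker frame (Z=0):
  M0 = (-0.0520, +0.0520, 0)
  M1 = (+0.0520, +0.0520, 0)
  M2 = (+0.0520, -0.0520, 0)
  M3 = (-0.0520, -0.0520, 0)
Detected image corners:
  c0 = (226.603124, 133.618309) px
  c1 = (328.939908, 110.973197) px
  c2 = (308.207269, 20.891203) px
  c3 = (207.562219, 47.248767) px
Planar DLT: solve 8×8 A·h = b for H (H[2,2]=1):
  H  [+861.76341 +170.46532 +266.66446]
  H  [-268.96218 +841.92367 +78.27800]
  H  [-0.42594 -0.07682 +1.00000]
B = K⁻¹H; ‖b₁‖=1.922730, ‖b₂‖=1.922730; λ = 2/(‖b₁‖+‖b₂‖) = 0.520094, sign → tz>0 ⇒ λ=+0.520094
r₁ = λ·B[:,0] = (+0.95627,-0.19099,-0.22153); r₂ = λ·B[:,1] = (+0.18679,+0.98159,-0.03995)
r₃ = r₁×r₂ = (+0.22508,-0.00317,+0.97434); SVD([r₁ r₂ r₃]) → R = UVᵀ:
  R  [+0.95627 +0.18679 +0.22508]
  R  [-0.19099 +0.98159 -0.00317]
  R  [-0.22153 -0.03995 +0.97434]
t = (-0.06506, -0.18282, +0.52009) m
tr R = 2.912192; θ = arccos((tr R − 1)/2) = 0.297419 rad = 17.041°
axis k = ((R−Rᵀ)₃₂, (R−Rᵀ)₁₃, (R−Rᵀ)₂₁) / (2 sinθ) = (-0.062749, +0.761988, -0.644544)
rvec = θ·k = (-0.018663, +0.226630, -0.191700)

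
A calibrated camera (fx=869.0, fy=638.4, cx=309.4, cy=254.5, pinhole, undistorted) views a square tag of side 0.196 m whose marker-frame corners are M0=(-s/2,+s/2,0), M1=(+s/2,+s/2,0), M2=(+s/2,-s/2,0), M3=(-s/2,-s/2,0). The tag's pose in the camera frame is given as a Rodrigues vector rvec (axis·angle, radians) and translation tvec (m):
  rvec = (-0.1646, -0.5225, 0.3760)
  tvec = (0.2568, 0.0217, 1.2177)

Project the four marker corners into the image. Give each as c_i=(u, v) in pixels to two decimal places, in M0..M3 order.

Intrinsics K: fx=869.0, fy=638.4, cx=309.4, cy=254.5
Marker side s = 0.196 m; corners in marker frame (Z=0):
  M0 = (-0.0980, +0.0980, 0)
  M1 = (+0.0980, +0.0980, 0)
  M2 = (+0.0980, -0.0980, 0)
  M3 = (-0.0980, -0.0980, 0)
rvec = (-0.1646, -0.5225, 0.3760), |rvec| = θ = 0.66444 rad = 38.069°
Rodrigues: sinθ=0.61662, 1−cosθ=0.21274; R = I + sinθ·[k]× + (1−cosθ)·[k]×²:
    [+0.80032 -0.30750 -0.51472]
    [+0.39038 +0.91882 +0.05808]
    [+0.45507 -0.24742 +0.85539]
t = (0.2568, 0.0217, 1.2177) m
M0: Pc = R·M0+t = (+0.14823, +0.07349, +1.14886); u = 869.0·(+0.14823)/1.14886 + 309.4 = 421.5250, v = 638.4·(+0.07349)/1.14886 + 254.5 = 295.3355
M1: Pc = R·M1+t = (+0.30510, +0.15000, +1.23805); u = 869.0·(+0.30510)/1.23805 + 309.4 = 523.5506, v = 638.4·(+0.15000)/1.23805 + 254.5 = 331.8483
M2: Pc = R·M2+t = (+0.36537, -0.03009, +1.28654); u = 869.0·(+0.36537)/1.28654 + 309.4 = 556.1874, v = 638.4·(-0.03009)/1.28654 + 254.5 = 239.5705
M3: Pc = R·M3+t = (+0.20850, -0.10660, +1.19735); u = 869.0·(+0.20850)/1.19735 + 309.4 = 460.7252, v = 638.4·(-0.10660)/1.19735 + 254.5 = 197.6624

c0=(421.52, 295.34) c1=(523.55, 331.85) c2=(556.19, 239.57) c3=(460.73, 197.66)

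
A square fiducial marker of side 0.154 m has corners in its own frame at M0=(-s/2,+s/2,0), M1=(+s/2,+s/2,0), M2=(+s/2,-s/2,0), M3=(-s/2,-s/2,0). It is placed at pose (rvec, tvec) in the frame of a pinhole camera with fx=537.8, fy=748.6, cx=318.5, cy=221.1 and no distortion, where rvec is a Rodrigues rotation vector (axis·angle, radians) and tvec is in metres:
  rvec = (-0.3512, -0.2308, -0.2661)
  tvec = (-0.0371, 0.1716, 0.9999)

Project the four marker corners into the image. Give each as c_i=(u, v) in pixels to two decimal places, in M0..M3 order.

Intrinsics K: fx=537.8, fy=748.6, cx=318.5, cy=221.1
Marker side s = 0.154 m; corners in marker frame (Z=0):
  M0 = (-0.0770, +0.0770, 0)
  M1 = (+0.0770, +0.0770, 0)
  M2 = (+0.0770, -0.0770, 0)
  M3 = (-0.0770, -0.0770, 0)
rvec = (-0.3512, -0.2308, -0.2661), |rvec| = θ = 0.49741 rad = 28.500°
Rodrigues: sinθ=0.47715, 1−cosθ=0.12118; R = I + sinθ·[k]× + (1−cosθ)·[k]×²:
    [+0.93923 +0.29496 -0.17563]
    [-0.21556 +0.90491 +0.36698]
    [+0.26717 -0.30682 +0.91350]
t = (-0.0371, 0.1716, 0.9999) m
M0: Pc = R·M0+t = (-0.08671, +0.25788, +0.95570); u = 537.8·(-0.08671)/0.95570 + 318.5 = 269.7067, v = 748.6·(+0.25788)/0.95570 + 221.1 = 423.0940
M1: Pc = R·M1+t = (+0.05793, +0.22468, +0.99685); u = 537.8·(+0.05793)/0.99685 + 318.5 = 349.7548, v = 748.6·(+0.22468)/0.99685 + 221.1 = 389.8272
M2: Pc = R·M2+t = (+0.01251, +0.08532, +1.04410); u = 537.8·(+0.01251)/1.04410 + 318.5 = 324.9430, v = 748.6·(+0.08532)/1.04410 + 221.1 = 282.2756
M3: Pc = R·M3+t = (-0.13213, +0.11852, +1.00295); u = 537.8·(-0.13213)/1.00295 + 318.5 = 247.6482, v = 748.6·(+0.11852)/1.00295 + 221.1 = 309.5631

c0=(269.71, 423.09) c1=(349.75, 389.83) c2=(324.94, 282.28) c3=(247.65, 309.56)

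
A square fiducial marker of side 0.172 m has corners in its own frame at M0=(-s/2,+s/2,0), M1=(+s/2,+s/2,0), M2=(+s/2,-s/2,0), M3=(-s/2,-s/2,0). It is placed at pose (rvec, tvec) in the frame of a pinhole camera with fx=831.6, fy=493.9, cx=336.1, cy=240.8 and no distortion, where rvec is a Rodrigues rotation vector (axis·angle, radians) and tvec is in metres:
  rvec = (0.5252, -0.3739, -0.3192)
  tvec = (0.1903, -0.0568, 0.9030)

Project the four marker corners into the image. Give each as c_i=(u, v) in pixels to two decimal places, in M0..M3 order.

c0=(453.93, 265.78) c1=(578.61, 230.85) c2=(571.88, 150.66) c3=(433.00, 185.13)

Intrinsics K: fx=831.6, fy=493.9, cx=336.1, cy=240.8
Marker side s = 0.172 m; corners in marker frame (Z=0):
  M0 = (-0.0860, +0.0860, 0)
  M1 = (+0.0860, +0.0860, 0)
  M2 = (+0.0860, -0.0860, 0)
  M3 = (-0.0860, -0.0860, 0)
rvec = (0.5252, -0.3739, -0.3192), |rvec| = θ = 0.71939 rad = 41.218°
Rodrigues: sinθ=0.65893, 1−cosθ=0.24779; R = I + sinθ·[k]× + (1−cosθ)·[k]×²:
    [+0.88428 +0.19835 -0.42274]
    [-0.38640 +0.81914 -0.42391]
    [+0.26221 +0.53820 +0.80099]
t = (0.1903, -0.0568, 0.9030) m
M0: Pc = R·M0+t = (+0.13131, +0.04688, +0.92674); u = 831.6·(+0.13131)/0.92674 + 336.1 = 453.9301, v = 493.9·(+0.04688)/0.92674 + 240.8 = 265.7826
M1: Pc = R·M1+t = (+0.28341, -0.01958, +0.97184); u = 831.6·(+0.28341)/0.97184 + 336.1 = 578.6105, v = 493.9·(-0.01958)/0.97184 + 240.8 = 230.8473
M2: Pc = R·M2+t = (+0.24929, -0.16048, +0.87926); u = 831.6·(+0.24929)/0.87926 + 336.1 = 571.8762, v = 493.9·(-0.16048)/0.87926 + 240.8 = 150.6573
M3: Pc = R·M3+t = (+0.09719, -0.09402, +0.83416); u = 831.6·(+0.09719)/0.83416 + 336.1 = 432.9954, v = 493.9·(-0.09402)/0.83416 + 240.8 = 185.1339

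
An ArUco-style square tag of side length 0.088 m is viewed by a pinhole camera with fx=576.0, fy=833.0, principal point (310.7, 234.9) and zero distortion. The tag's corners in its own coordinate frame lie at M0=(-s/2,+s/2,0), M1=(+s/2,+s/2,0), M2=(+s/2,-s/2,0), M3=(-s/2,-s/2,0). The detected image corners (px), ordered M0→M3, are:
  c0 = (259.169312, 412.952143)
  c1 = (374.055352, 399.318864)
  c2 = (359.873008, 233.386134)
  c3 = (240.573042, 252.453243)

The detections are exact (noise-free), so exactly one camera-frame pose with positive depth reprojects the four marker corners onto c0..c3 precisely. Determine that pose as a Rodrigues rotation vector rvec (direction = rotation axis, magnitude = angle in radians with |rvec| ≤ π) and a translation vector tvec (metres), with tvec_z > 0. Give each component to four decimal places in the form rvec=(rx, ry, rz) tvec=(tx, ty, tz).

rvec=(0.2129, 0.1293, -0.1251) tvec=(-0.0022, 0.0468, 0.4259)

Intrinsics K: fx=576.0, fy=833.0, cx=310.7, cy=234.9
Marker side s = 0.088 m; corners in marker frame (Z=0):
  M0 = (-0.0440, +0.0440, 0)
  M1 = (+0.0440, +0.0440, 0)
  M2 = (+0.0440, -0.0440, 0)
  M3 = (-0.0440, -0.0440, 0)
Detected image corners:
  c0 = (259.169312, 412.952143) px
  c1 = (374.055352, 399.318864) px
  c2 = (359.873008, 233.386134) px
  c3 = (240.573042, 252.453243) px
Planar DLT: solve 8×8 A·h = b for H (H[2,2]=1):
  H  [+1228.06248 +333.00070 +307.73674]
  H  [-292.49762 +2008.31614 +326.35096]
  H  [-0.33077 +0.47466 +1.00000]
B = K⁻¹H; ‖b₁‖=2.348233, ‖b₂‖=2.348233; λ = 2/(‖b₁‖+‖b₂‖) = 0.425852, sign → tz>0 ⇒ λ=+0.425852
r₁ = λ·B[:,0] = (+0.98392,-0.10981,-0.14086); r₂ = λ·B[:,1] = (+0.13716,+0.96971,+0.20214)
r₃ = r₁×r₂ = (+0.11440,-0.21821,+0.96917); SVD([r₁ r₂ r₃]) → R = UVᵀ:
  R  [+0.98392 +0.13716 +0.11440]
  R  [-0.10981 +0.96971 -0.21821]
  R  [-0.14086 +0.20214 +0.96917]
t = (-0.00219, +0.04675, +0.42585) m
tr R = 2.922801; θ = arccos((tr R − 1)/2) = 0.278750 rad = 15.971°
axis k = ((R−Rᵀ)₃₂, (R−Rᵀ)₁₃, (R−Rᵀ)₂₁) / (2 sinθ) = (+0.763829, +0.463843, -0.448793)
rvec = θ·k = (+0.212917, +0.129296, -0.125101)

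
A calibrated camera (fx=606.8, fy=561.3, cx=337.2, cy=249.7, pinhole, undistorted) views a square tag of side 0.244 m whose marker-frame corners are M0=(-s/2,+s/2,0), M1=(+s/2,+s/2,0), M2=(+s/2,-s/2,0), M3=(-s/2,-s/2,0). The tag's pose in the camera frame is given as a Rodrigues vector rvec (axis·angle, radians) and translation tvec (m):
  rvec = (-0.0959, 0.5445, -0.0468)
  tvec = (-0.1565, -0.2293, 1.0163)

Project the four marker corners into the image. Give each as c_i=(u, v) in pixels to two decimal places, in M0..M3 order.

Intrinsics K: fx=606.8, fy=561.3, cx=337.2, cy=249.7
Marker side s = 0.244 m; corners in marker frame (Z=0):
  M0 = (-0.1220, +0.1220, 0)
  M1 = (+0.1220, +0.1220, 0)
  M2 = (+0.1220, -0.1220, 0)
  M3 = (-0.1220, -0.1220, 0)
rvec = (-0.0959, 0.5445, -0.0468), |rvec| = θ = 0.55486 rad = 31.791°
Rodrigues: sinθ=0.52682, 1−cosθ=0.15002; R = I + sinθ·[k]× + (1−cosθ)·[k]×²:
    [+0.85446 +0.01899 +0.51918]
    [-0.06988 +0.99445 +0.07864]
    [-0.51480 -0.10347 +0.85104]
t = (-0.1565, -0.2293, 1.0163) m
M0: Pc = R·M0+t = (-0.25843, -0.09945, +1.06648); u = 606.8·(-0.25843)/1.06648 + 337.2 = 190.1619, v = 561.3·(-0.09945)/1.06648 + 249.7 = 197.3577
M1: Pc = R·M1+t = (-0.04994, -0.11650, +0.94087); u = 606.8·(-0.04994)/0.94087 + 337.2 = 304.9923, v = 561.3·(-0.11650)/0.94087 + 249.7 = 180.1975
M2: Pc = R·M2+t = (-0.05457, -0.35915, +0.96612); u = 606.8·(-0.05457)/0.96612 + 337.2 = 302.9238, v = 561.3·(-0.35915)/0.96612 + 249.7 = 41.0401
M3: Pc = R·M3+t = (-0.26306, -0.34210, +1.09173); u = 606.8·(-0.26306)/1.09173 + 337.2 = 190.9869, v = 561.3·(-0.34210)/1.09173 + 249.7 = 73.8145

c0=(190.16, 197.36) c1=(304.99, 180.20) c2=(302.92, 41.04) c3=(190.99, 73.81)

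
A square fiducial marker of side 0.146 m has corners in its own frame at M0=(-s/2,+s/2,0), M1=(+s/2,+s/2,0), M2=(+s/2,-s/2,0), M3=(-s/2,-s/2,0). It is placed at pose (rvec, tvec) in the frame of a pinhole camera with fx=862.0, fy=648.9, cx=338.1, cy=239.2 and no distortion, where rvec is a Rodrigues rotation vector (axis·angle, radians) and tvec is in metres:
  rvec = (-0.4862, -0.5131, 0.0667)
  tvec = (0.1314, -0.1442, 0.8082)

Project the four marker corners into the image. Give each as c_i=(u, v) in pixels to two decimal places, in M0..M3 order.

Intrinsics K: fx=862.0, fy=648.9, cx=338.1, cy=239.2
Marker side s = 0.146 m; corners in marker frame (Z=0):
  M0 = (-0.0730, +0.0730, 0)
  M1 = (+0.0730, +0.0730, 0)
  M2 = (+0.0730, -0.0730, 0)
  M3 = (-0.0730, -0.0730, 0)
rvec = (-0.4862, -0.5131, 0.0667), |rvec| = θ = 0.71001 rad = 40.680°
Rodrigues: sinθ=0.65184, 1−cosθ=0.24164; R = I + sinθ·[k]× + (1−cosθ)·[k]×²:
    [+0.87167 +0.05835 -0.48661]
    [+0.18082 +0.88455 +0.42996]
    [+0.45552 -0.46277 +0.76049]
t = (0.1314, -0.1442, 0.8082) m
M0: Pc = R·M0+t = (+0.07203, -0.09283, +0.74116); u = 862.0·(+0.07203)/0.74116 + 338.1 = 421.8703, v = 648.9·(-0.09283)/0.74116 + 239.2 = 157.9285
M1: Pc = R·M1+t = (+0.19929, -0.06643, +0.80767); u = 862.0·(+0.19929)/0.80767 + 338.1 = 550.7969, v = 648.9·(-0.06643)/0.80767 + 239.2 = 185.8304
M2: Pc = R·M2+t = (+0.19077, -0.19557, +0.87524); u = 862.0·(+0.19077)/0.87524 + 338.1 = 525.9877, v = 648.9·(-0.19557)/0.87524 + 239.2 = 94.2022
M3: Pc = R·M3+t = (+0.06351, -0.22197, +0.80873); u = 862.0·(+0.06351)/0.80873 + 338.1 = 405.7921, v = 648.9·(-0.22197)/0.80873 + 239.2 = 61.0963

c0=(421.87, 157.93) c1=(550.80, 185.83) c2=(525.99, 94.20) c3=(405.79, 61.10)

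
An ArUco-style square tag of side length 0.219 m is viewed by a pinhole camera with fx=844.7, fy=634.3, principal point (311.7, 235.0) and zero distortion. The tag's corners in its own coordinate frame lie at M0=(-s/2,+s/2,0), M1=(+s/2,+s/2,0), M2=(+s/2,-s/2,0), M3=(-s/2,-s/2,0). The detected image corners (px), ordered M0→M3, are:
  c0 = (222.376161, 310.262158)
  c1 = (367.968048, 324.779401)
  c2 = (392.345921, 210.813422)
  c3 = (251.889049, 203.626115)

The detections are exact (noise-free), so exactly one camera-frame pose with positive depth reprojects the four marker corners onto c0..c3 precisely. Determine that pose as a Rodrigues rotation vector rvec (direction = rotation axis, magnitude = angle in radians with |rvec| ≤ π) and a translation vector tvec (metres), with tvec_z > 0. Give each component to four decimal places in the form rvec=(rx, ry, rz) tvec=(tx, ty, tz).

rvec=(-0.2949, 0.3342, 0.1322) tvec=(-0.0071, 0.0494, 1.2103)

Intrinsics K: fx=844.7, fy=634.3, cx=311.7, cy=235.0
Marker side s = 0.219 m; corners in marker frame (Z=0):
  M0 = (-0.1095, +0.1095, 0)
  M1 = (+0.1095, +0.1095, 0)
  M2 = (+0.1095, -0.1095, 0)
  M3 = (-0.1095, -0.1095, 0)
Detected image corners:
  c0 = (222.376161, 310.262158) px
  c1 = (367.968048, 324.779401) px
  c2 = (392.345921, 210.813422) px
  c3 = (251.889049, 203.626115) px
Planar DLT: solve 8×8 A·h = b for H (H[2,2]=1):
  H  [+565.73688 -190.40249 +306.75617]
  H  [-24.85452 +446.18407 +260.89170]
  H  [-0.28208 -0.21708 +1.00000]
B = K⁻¹H; ‖b₁‖=0.826237, ‖b₂‖=0.826237; λ = 2/(‖b₁‖+‖b₂‖) = 1.210307, sign → tz>0 ⇒ λ=+1.210307
r₁ = λ·B[:,0] = (+0.93658,+0.07906,-0.34141); r₂ = λ·B[:,1] = (-0.17586,+0.94870,-0.26274)
r₃ = r₁×r₂ = (+0.30312,+0.30612,+0.90245); SVD([r₁ r₂ r₃]) → R = UVᵀ:
  R  [+0.93658 -0.17586 +0.30312]
  R  [+0.07906 +0.94870 +0.30612]
  R  [-0.34141 -0.26274 +0.90245]
t = (-0.00708, +0.04940, +1.21031) m
tr R = 2.787735; θ = arccos((tr R − 1)/2) = 0.464898 rad = 26.637°
axis k = ((R−Rᵀ)₃₂, (R−Rᵀ)₁₃, (R−Rᵀ)₂₁) / (2 sinθ) = (-0.634415, +0.718811, +0.284302)
rvec = θ·k = (-0.294939, +0.334174, +0.132172)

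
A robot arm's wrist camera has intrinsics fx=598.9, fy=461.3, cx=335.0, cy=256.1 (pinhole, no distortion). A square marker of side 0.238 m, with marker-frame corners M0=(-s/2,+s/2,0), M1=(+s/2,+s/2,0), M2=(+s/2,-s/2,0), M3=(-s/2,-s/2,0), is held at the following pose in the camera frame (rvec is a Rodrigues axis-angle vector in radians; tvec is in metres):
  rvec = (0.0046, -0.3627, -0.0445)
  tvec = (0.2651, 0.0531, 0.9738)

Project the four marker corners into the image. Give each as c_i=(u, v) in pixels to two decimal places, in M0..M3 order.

Intrinsics K: fx=598.9, fy=461.3, cx=335.0, cy=256.1
Marker side s = 0.238 m; corners in marker frame (Z=0):
  M0 = (-0.1190, +0.1190, 0)
  M1 = (+0.1190, +0.1190, 0)
  M2 = (+0.1190, -0.1190, 0)
  M3 = (-0.1190, -0.1190, 0)
rvec = (0.0046, -0.3627, -0.0445), |rvec| = θ = 0.36545 rad = 20.939°
Rodrigues: sinθ=0.35737, 1−cosθ=0.06604; R = I + sinθ·[k]× + (1−cosθ)·[k]×²:
    [+0.93397 +0.04269 -0.35478]
    [-0.04434 +0.99901 +0.00348]
    [+0.35458 +0.01248 +0.93494]
t = (0.2651, 0.0531, 0.9738) m
M0: Pc = R·M0+t = (+0.15904, +0.17726, +0.93309); u = 598.9·(+0.15904)/0.93309 + 335.0 = 437.0775, v = 461.3·(+0.17726)/0.93309 + 256.1 = 343.7330
M1: Pc = R·M1+t = (+0.38132, +0.16671, +1.01748); u = 598.9·(+0.38132)/1.01748 + 335.0 = 559.4510, v = 461.3·(+0.16671)/1.01748 + 256.1 = 331.6802
M2: Pc = R·M2+t = (+0.37116, -0.07106, +1.01451); u = 598.9·(+0.37116)/1.01451 + 335.0 = 554.1100, v = 461.3·(-0.07106)/1.01451 + 256.1 = 223.7894
M3: Pc = R·M3+t = (+0.14888, -0.06051, +0.93012); u = 598.9·(+0.14888)/0.93012 + 335.0 = 430.8611, v = 461.3·(-0.06051)/0.93012 + 256.1 = 226.0918

c0=(437.08, 343.73) c1=(559.45, 331.68) c2=(554.11, 223.79) c3=(430.86, 226.09)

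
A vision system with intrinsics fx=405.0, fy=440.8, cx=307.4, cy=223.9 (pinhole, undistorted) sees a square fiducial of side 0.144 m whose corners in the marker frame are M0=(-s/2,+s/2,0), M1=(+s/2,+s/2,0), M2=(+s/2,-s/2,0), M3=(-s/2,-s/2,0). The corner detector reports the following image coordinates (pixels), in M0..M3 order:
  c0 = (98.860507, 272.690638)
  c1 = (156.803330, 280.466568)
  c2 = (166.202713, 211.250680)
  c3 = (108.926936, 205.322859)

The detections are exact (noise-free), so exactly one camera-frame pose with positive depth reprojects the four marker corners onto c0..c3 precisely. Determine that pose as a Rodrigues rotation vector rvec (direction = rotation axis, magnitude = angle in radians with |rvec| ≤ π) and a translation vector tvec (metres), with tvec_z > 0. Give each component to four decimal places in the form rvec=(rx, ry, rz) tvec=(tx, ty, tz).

rvec=(-0.1108, 0.1589, 0.1023) tvec=(-0.3989, 0.0382, 0.9231)

Intrinsics K: fx=405.0, fy=440.8, cx=307.4, cy=223.9
Marker side s = 0.144 m; corners in marker frame (Z=0):
  M0 = (-0.0720, +0.0720, 0)
  M1 = (+0.0720, +0.0720, 0)
  M2 = (+0.0720, -0.0720, 0)
  M3 = (-0.0720, -0.0720, 0)
Detected image corners:
  c0 = (98.860507, 272.690638) px
  c1 = (156.803330, 280.466568) px
  c2 = (166.202713, 211.250680) px
  c3 = (108.926936, 205.322859) px
Planar DLT: solve 8×8 A·h = b for H (H[2,2]=1):
  H  [+376.57655 -82.25428 +132.37021]
  H  [+4.65377 +447.42948 +242.11791]
  H  [-0.17686 -0.11029 +1.00000]
B = K⁻¹H; ‖b₁‖=1.083322, ‖b₂‖=1.083322; λ = 2/(‖b₁‖+‖b₂‖) = 0.923087, sign → tz>0 ⇒ λ=+0.923087
r₁ = λ·B[:,0] = (+0.98222,+0.09267,-0.16326); r₂ = λ·B[:,1] = (-0.11020,+0.98868,-0.10181)
r₃ = r₁×r₂ = (+0.15198,+0.11799,+0.98132); SVD([r₁ r₂ r₃]) → R = UVᵀ:
  R  [+0.98222 -0.11020 +0.15198]
  R  [+0.09267 +0.98868 +0.11799]
  R  [-0.16326 -0.10181 +0.98132]
t = (-0.39893, +0.03815, +0.92309) m
tr R = 2.952218; θ = arccos((tr R − 1)/2) = 0.219028 rad = 12.549°
axis k = ((R−Rᵀ)₃₂, (R−Rᵀ)₁₃, (R−Rᵀ)₂₁) / (2 sinθ) = (-0.505783, +0.725419, +0.466852)
rvec = θ·k = (-0.110781, +0.158887, +0.102254)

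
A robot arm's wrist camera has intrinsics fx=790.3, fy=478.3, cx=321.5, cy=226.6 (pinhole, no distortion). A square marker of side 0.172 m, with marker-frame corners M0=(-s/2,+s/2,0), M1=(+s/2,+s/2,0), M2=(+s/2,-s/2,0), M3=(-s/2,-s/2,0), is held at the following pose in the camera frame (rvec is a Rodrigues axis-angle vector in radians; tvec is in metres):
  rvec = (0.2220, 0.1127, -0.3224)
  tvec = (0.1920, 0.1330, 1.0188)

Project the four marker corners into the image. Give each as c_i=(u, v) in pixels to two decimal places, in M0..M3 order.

Intrinsics K: fx=790.3, fy=478.3, cx=321.5, cy=226.6
Marker side s = 0.172 m; corners in marker frame (Z=0):
  M0 = (-0.0860, +0.0860, 0)
  M1 = (+0.0860, +0.0860, 0)
  M2 = (+0.0860, -0.0860, 0)
  M3 = (-0.0860, -0.0860, 0)
rvec = (0.2220, 0.1127, -0.3224), |rvec| = θ = 0.40734 rad = 23.339°
Rodrigues: sinθ=0.39617, 1−cosθ=0.08182; R = I + sinθ·[k]× + (1−cosθ)·[k]×²:
    [+0.94248 +0.32590 +0.07431]
    [-0.30122 +0.92444 -0.23383]
    [-0.14490 +0.19799 +0.96943]
t = (0.1920, 0.1330, 1.0188) m
M0: Pc = R·M0+t = (+0.13897, +0.23841, +1.04829); u = 790.3·(+0.13897)/1.04829 + 321.5 = 426.2716, v = 478.3·(+0.23841)/1.04829 + 226.6 = 335.3772
M1: Pc = R·M1+t = (+0.30108, +0.18660, +1.02337); u = 790.3·(+0.30108)/1.02337 + 321.5 = 554.0110, v = 478.3·(+0.18660)/1.02337 + 226.6 = 313.8116
M2: Pc = R·M2+t = (+0.24503, +0.02759, +0.98931); u = 790.3·(+0.24503)/0.98931 + 321.5 = 517.2365, v = 478.3·(+0.02759)/0.98931 + 226.6 = 239.9404
M3: Pc = R·M3+t = (+0.08292, +0.07940, +1.01423); u = 790.3·(+0.08292)/1.01423 + 321.5 = 386.1117, v = 478.3·(+0.07940)/1.01423 + 226.6 = 264.0455

c0=(426.27, 335.38) c1=(554.01, 313.81) c2=(517.24, 239.94) c3=(386.11, 264.05)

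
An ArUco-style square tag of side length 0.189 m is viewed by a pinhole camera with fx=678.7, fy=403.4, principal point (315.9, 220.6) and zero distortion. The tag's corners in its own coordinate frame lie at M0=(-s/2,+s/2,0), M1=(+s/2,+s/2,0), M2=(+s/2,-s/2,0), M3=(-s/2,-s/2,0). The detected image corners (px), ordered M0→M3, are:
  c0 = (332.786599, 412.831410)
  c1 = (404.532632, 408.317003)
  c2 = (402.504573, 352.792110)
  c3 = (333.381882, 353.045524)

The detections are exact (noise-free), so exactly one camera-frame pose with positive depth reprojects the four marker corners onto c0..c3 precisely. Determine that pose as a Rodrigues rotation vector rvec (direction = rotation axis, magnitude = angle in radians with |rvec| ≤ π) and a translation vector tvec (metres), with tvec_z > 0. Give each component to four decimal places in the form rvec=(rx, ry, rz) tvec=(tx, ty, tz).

Intrinsics K: fx=678.7, fy=403.4, cx=315.9, cy=220.6
Marker side s = 0.189 m; corners in marker frame (Z=0):
  M0 = (-0.0945, +0.0945, 0)
  M1 = (+0.0945, +0.0945, 0)
  M2 = (+0.0945, -0.0945, 0)
  M3 = (-0.0945, -0.0945, 0)
Detected image corners:
  c0 = (332.786599, 412.831410) px
  c1 = (404.532632, 408.317003) px
  c2 = (402.504573, 352.792110) px
  c3 = (333.381882, 353.045524) px
Planar DLT: solve 8×8 A·h = b for H (H[2,2]=1):
  H  [+513.49312 -69.97141 +369.56832]
  H  [+133.70282 +227.93257 +381.15595]
  H  [+0.38272 -0.20096 +1.00000]
B = K⁻¹H; ‖b₁‖=0.704270, ‖b₂‖=0.704270; λ = 2/(‖b₁‖+‖b₂‖) = 1.419911, sign → tz>0 ⇒ λ=+1.419911
r₁ = λ·B[:,0] = (+0.82134,+0.17344,+0.54343); r₂ = λ·B[:,1] = (-0.01358,+0.95833,-0.28534)
r₃ = r₁×r₂ = (-0.57027,+0.22699,+0.78947); SVD([r₁ r₂ r₃]) → R = UVᵀ:
  R  [+0.82134 -0.01358 -0.57027]
  R  [+0.17344 +0.95833 +0.22699]
  R  [+0.54343 -0.28534 +0.78947]
t = (+0.11228, +0.56513, +1.41991) m
tr R = 2.569145; θ = arccos((tr R − 1)/2) = 0.668790 rad = 38.319°
axis k = ((R−Rᵀ)₃₂, (R−Rᵀ)₁₃, (R−Rᵀ)₂₁) / (2 sinθ) = (-0.413142, -0.898092, +0.150810)
rvec = θ·k = (-0.276305, -0.600635, +0.100860)

rvec=(-0.2763, -0.6006, 0.1009) tvec=(0.1123, 0.5651, 1.4199)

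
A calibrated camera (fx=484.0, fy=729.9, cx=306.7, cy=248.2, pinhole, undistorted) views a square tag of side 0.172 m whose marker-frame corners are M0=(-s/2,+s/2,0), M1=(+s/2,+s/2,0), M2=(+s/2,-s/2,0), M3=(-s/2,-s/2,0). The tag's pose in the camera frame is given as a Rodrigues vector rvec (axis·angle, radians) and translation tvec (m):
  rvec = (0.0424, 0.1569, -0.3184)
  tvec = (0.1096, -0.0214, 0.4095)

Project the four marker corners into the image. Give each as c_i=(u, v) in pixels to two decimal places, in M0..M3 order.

Intrinsics K: fx=484.0, fy=729.9, cx=306.7, cy=248.2
Marker side s = 0.172 m; corners in marker frame (Z=0):
  M0 = (-0.0860, +0.0860, 0)
  M1 = (+0.0860, +0.0860, 0)
  M2 = (+0.0860, -0.0860, 0)
  M3 = (-0.0860, -0.0860, 0)
rvec = (0.0424, 0.1569, -0.3184), |rvec| = θ = 0.35748 rad = 20.482°
Rodrigues: sinθ=0.34992, 1−cosθ=0.06322; R = I + sinθ·[k]× + (1−cosθ)·[k]×²:
    [+0.93767 +0.31495 +0.14690]
    [-0.30837 +0.94896 -0.06622]
    [-0.16026 +0.01679 +0.98693]
t = (0.1096, -0.0214, 0.4095) m
M0: Pc = R·M0+t = (+0.05605, +0.08673, +0.42473); u = 484.0·(+0.05605)/0.42473 + 306.7 = 370.5680, v = 729.9·(+0.08673)/0.42473 + 248.2 = 397.2478
M1: Pc = R·M1+t = (+0.21733, +0.03369, +0.39716); u = 484.0·(+0.21733)/0.39716 + 306.7 = 571.5432, v = 729.9·(+0.03369)/0.39716 + 248.2 = 310.1163
M2: Pc = R·M2+t = (+0.16315, -0.12953, +0.39427); u = 484.0·(+0.16315)/0.39427 + 306.7 = 506.9830, v = 729.9·(-0.12953)/0.39427 + 248.2 = 8.4069
M3: Pc = R·M3+t = (+0.00187, -0.07649, +0.42184); u = 484.0·(+0.00187)/0.42184 + 306.7 = 308.8507, v = 729.9·(-0.07649)/0.42184 + 248.2 = 115.8496

c0=(370.57, 397.25) c1=(571.54, 310.12) c2=(506.98, 8.41) c3=(308.85, 115.85)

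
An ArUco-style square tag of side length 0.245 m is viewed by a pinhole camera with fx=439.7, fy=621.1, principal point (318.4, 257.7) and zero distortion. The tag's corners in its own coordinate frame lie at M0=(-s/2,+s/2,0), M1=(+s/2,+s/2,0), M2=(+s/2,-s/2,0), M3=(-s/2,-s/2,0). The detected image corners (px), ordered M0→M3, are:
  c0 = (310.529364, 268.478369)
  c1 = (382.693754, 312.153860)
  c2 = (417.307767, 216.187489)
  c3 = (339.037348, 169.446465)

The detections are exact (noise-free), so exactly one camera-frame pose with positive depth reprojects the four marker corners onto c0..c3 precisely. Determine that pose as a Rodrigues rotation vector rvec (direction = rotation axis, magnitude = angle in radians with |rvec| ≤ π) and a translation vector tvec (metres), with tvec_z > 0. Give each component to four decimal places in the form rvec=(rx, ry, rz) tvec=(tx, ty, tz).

Intrinsics K: fx=439.7, fy=621.1, cx=318.4, cy=257.7
Marker side s = 0.245 m; corners in marker frame (Z=0):
  M0 = (-0.1225, +0.1225, 0)
  M1 = (+0.1225, +0.1225, 0)
  M2 = (+0.1225, -0.1225, 0)
  M3 = (-0.1225, -0.1225, 0)
Detected image corners:
  c0 = (310.529364, 268.478369) px
  c1 = (382.693754, 312.153860) px
  c2 = (417.307767, 216.187489) px
  c3 = (339.037348, 169.446465) px
Planar DLT: solve 8×8 A·h = b for H (H[2,2]=1):
  H  [+298.84168 -11.93372 +361.67114]
  H  [+179.15970 +475.86572 +243.43353]
  H  [-0.02118 +0.32245 +1.00000]
B = K⁻¹H; ‖b₁‖=0.756181, ‖b₂‖=0.756181; λ = 2/(‖b₁‖+‖b₂‖) = 1.322435, sign → tz>0 ⇒ λ=+1.322435
r₁ = λ·B[:,0] = (+0.91908,+0.39309,-0.02801); r₂ = λ·B[:,1] = (-0.34468,+0.83628,+0.42642)
r₃ = r₁×r₂ = (+0.19105,-0.38226,+0.90409); SVD([r₁ r₂ r₃]) → R = UVᵀ:
  R  [+0.91908 -0.34468 +0.19105]
  R  [+0.39309 +0.83628 -0.38226]
  R  [-0.02801 +0.42642 +0.90409]
t = (+0.13014, -0.03038, +1.32244) m
tr R = 2.659443; θ = arccos((tr R − 1)/2) = 0.592188 rad = 33.930°
axis k = ((R−Rᵀ)₃₂, (R−Rᵀ)₁₃, (R−Rᵀ)₂₁) / (2 sinθ) = (+0.724396, +0.196225, +0.660868)
rvec = θ·k = (+0.428978, +0.116202, +0.391358)

rvec=(0.4290, 0.1162, 0.3914) tvec=(0.1301, -0.0304, 1.3224)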